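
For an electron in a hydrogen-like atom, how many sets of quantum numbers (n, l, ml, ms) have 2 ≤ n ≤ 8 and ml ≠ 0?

Per-shell orbital counts meeting the constraint:
n=2 → 2; n=3 → 6; n=4 → 12; n=5 → 20; n=6 → 30; n=7 → 42; n=8 → 56.
Orbitals: 2 + 6 + 12 + 20 + 30 + 42 + 56 = 168. Including both spin states (ms = ±1/2) gives 2 × 168 = 336 states.

336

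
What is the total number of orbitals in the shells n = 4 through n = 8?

Shell n has n² orbitals: 4²=16 + 5²=25 + 6²=36 + 7²=49 + 8²=64 = 190 orbitals.

190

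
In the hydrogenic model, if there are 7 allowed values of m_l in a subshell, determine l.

m_l ranges over 2l+1 integers, so 2l+1 = 7 ⇒ l = 3.

l = 3 (f)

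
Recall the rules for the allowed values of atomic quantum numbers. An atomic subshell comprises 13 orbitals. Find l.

2l+1 = 13 gives l = 6.

l = 6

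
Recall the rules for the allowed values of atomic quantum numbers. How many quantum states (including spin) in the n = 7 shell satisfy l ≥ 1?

With n = 7 the allowed l are 0, 1, …, 6.
Contributions: l=1 → 3; l=2 → 5; l=3 → 7; l=4 → 9; l=5 → 11; l=6 → 13.
Orbitals: 3 + 5 + 7 + 9 + 11 + 13 = 48. Each orbital carries two spin states, so 48 × 2 = 96 states.

96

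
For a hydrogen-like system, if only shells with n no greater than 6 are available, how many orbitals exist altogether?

Total orbitals = 1² + 2² + 3² + 4² + 5² + 6² = 91.

91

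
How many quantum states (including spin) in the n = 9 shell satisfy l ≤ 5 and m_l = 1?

With n = 9 the allowed l are 0, 1, …, 8.
Contributions: l=1 → 1; l=2 → 1; l=3 → 1; l=4 → 1; l=5 → 1.
Orbitals: 1 + 1 + 1 + 1 + 1 = 5. Each orbital carries two spin states, so 5 × 2 = 10 states.

10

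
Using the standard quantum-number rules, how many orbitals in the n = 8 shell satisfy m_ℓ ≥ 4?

With n = 8 the allowed ℓ are 0, 1, …, 7.
Per ℓ-value: ℓ=4 → 1; ℓ=5 → 2; ℓ=6 → 3; ℓ=7 → 4.
Total orbitals: 1 + 2 + 3 + 4 = 10.

10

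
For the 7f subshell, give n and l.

The leading integer gives n = 7; the letter 'f' means l = 3.

n = 7, l = 3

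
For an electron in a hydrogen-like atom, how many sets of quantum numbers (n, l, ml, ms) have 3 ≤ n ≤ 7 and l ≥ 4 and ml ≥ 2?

Work shell by shell — for each n, count the (l, ml) pairs that satisfy l ≥ 4 and ml ≥ 2:
n=5 → 3; n=6 → 7; n=7 → 12.
Orbitals: 3 + 7 + 12 = 22. Including both spin states (ms = ±1/2) gives 2 × 22 = 44 states.

44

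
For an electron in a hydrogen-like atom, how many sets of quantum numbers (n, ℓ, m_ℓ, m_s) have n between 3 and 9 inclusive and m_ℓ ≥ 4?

For each n in the range, tally the orbitals obeying m_ℓ ≥ 4:
n=5 → 1; n=6 → 3; n=7 → 6; n=8 → 10; n=9 → 15.
Orbitals: 1 + 3 + 6 + 10 + 15 = 35. Including both spin states (m_s = ±1/2) gives 2 × 35 = 70 states.

70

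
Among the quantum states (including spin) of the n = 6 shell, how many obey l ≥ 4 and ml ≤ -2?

With n = 6 the allowed l are 0, 1, …, 5.
Contributions: l=4 → 3; l=5 → 4.
Orbitals: 3 + 4 = 7. Each orbital carries two spin states, so 7 × 2 = 14 states.

14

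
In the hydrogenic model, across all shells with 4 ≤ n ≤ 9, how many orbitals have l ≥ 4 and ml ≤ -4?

35

Work shell by shell — for each n, count the (l, ml) pairs that satisfy l ≥ 4 and ml ≤ -4:
n=5 → 1; n=6 → 3; n=7 → 6; n=8 → 10; n=9 → 15.
Total orbitals: 1 + 3 + 6 + 10 + 15 = 35.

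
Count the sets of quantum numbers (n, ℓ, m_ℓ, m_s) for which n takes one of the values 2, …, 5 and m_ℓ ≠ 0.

80

Per-shell orbital counts meeting the constraint:
n=2 → 2; n=3 → 6; n=4 → 12; n=5 → 20.
Orbitals: 2 + 6 + 12 + 20 = 40. Including both spin states (m_s = ±1/2) gives 2 × 40 = 80 states.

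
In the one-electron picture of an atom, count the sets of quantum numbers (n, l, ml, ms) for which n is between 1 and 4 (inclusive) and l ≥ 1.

52

Work shell by shell — for each n, count the (l, ml) pairs that satisfy l ≥ 1:
n=2 → 3; n=3 → 8; n=4 → 15.
Orbitals: 3 + 8 + 15 = 26. Including both spin states (ms = ±1/2) gives 2 × 26 = 52 states.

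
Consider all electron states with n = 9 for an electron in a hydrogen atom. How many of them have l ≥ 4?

130

With n = 9 the allowed l are 0, 1, …, 8.
The (l, m_l) pairs meeting l ≥ 4 give: l=4 → 9; l=5 → 11; l=6 → 13; l=7 → 15; l=8 → 17.
Orbitals: 9 + 11 + 13 + 15 + 17 = 65. Each orbital carries two spin states, so 65 × 2 = 130 states.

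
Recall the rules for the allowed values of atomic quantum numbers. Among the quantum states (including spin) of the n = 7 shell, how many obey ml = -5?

4

For n = 7, l ranges over 0 … 6.
Contributions: l=5 → 1; l=6 → 1.
Orbitals: 1 + 1 = 2. Each orbital carries two spin states, so 2 × 2 = 4 states.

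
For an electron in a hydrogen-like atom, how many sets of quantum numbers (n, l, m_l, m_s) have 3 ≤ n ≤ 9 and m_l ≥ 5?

Per-shell orbital counts meeting the constraint:
n=6 → 1; n=7 → 3; n=8 → 6; n=9 → 10.
Orbitals: 1 + 3 + 6 + 10 = 20. Including both spin states (m_s = ±1/2) gives 2 × 20 = 40 states.

40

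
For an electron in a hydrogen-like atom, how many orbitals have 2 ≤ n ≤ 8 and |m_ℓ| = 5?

12

Treat each shell separately and count matching orbitals:
n=6 → 2; n=7 → 4; n=8 → 6.
Total orbitals: 2 + 4 + 6 = 12.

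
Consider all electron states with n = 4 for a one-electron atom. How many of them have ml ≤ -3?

The n = 4 shell has l = 0 through 3; check each.
Per l-value: l=3 → 1.
Orbitals: 1. Each orbital carries two spin states, so 1 × 2 = 2 states.

2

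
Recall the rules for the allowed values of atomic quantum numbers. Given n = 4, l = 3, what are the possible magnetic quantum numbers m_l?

-3, -2, -1, 0, 1, 2, 3

m_l takes every integer from −l to +l. With l = 3 that gives the 7 values -3, -2, -1, 0, 1, 2, 3.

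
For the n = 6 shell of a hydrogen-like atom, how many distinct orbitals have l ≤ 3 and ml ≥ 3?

Orbitals with l ≤ 3 and ml ≥ 3, by l: l=3 → 1.
Total orbitals: 1.

1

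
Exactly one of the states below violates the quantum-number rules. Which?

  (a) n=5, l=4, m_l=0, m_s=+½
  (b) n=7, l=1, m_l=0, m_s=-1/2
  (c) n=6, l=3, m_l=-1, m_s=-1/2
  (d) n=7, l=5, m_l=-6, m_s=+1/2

(d)

(d) has |m_l| = 6 > l = 5, violating −l ≤ m_l ≤ l.
The remaining sets (a), (b), (c) satisfy all four rules.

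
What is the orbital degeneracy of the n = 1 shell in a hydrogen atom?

1

The n = 1 shell contains n² = 1² = 1 orbital.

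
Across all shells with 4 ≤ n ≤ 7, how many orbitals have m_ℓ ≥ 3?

20

For each n in the range, tally the orbitals obeying m_ℓ ≥ 3:
n=4 → 1; n=5 → 3; n=6 → 6; n=7 → 10.
Total orbitals: 1 + 3 + 6 + 10 = 20.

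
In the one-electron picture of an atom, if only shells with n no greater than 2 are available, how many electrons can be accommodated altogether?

Total orbitals = 1² + 2² = 5. Doubling for spin gives 10 electrons.

10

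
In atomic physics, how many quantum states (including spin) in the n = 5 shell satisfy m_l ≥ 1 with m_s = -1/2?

10

The n = 5 shell has l = 0 through 4; check each.
Per l-value: l=1 → 1; l=2 → 2; l=3 → 3; l=4 → 4.
Orbitals: 1 + 2 + 3 + 4 = 10. With m_s fixed to a single value there is one state per orbital, giving 10 states.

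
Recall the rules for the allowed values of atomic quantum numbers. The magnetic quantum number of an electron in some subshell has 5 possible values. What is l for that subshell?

ml ranges over 2l+1 integers, so 2l+1 = 5 ⇒ l = 2.

l = 2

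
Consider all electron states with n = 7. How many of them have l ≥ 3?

Go through l = 0, …, 6 (the values permitted for n = 7).
Contributions: l=3 → 7; l=4 → 9; l=5 → 11; l=6 → 13.
Orbitals: 7 + 9 + 11 + 13 = 40. Each orbital carries two spin states, so 40 × 2 = 80 states.

80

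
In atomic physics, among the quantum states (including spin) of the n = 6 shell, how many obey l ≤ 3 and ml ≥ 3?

2

Go through l = 0, …, 5 (the values permitted for n = 6).
Per l-value: l=3 → 1.
Orbitals: 1. Each orbital carries two spin states, so 1 × 2 = 2 states.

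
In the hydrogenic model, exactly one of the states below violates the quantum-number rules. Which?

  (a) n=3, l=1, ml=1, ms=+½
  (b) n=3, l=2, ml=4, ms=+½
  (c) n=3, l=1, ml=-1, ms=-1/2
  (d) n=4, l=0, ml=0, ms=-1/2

(b)

(b) has |ml| = 4 > l = 2, violating −l ≤ ml ≤ l.
The remaining sets (a), (c), (d) satisfy all four rules.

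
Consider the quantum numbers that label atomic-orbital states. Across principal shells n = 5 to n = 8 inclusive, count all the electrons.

348

Shell n has n² orbitals: 5²=25 + 6²=36 + 7²=49 + 8²=64 = 174 orbitals.
Two spin states per orbital: 2 × 174 = 348 electrons.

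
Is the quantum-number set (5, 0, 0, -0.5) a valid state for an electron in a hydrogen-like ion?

n = 5 is a positive integer. ℓ = 0 satisfies 0 ≤ ℓ ≤ n−1 = 4. m_ℓ = 0 lies in the range −ℓ … +ℓ (here 0). m_s = -1/2 is one of ±1/2.
All four constraints are satisfied.

Yes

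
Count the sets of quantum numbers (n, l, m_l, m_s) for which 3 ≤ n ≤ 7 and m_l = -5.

6

Per-shell orbital counts meeting the constraint:
n=6 → 1; n=7 → 2.
Orbitals: 1 + 2 = 3. Including both spin states (m_s = ±1/2) gives 2 × 3 = 6 states.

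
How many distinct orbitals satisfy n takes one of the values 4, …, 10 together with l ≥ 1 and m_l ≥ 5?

Go shell by shell, enumerating (l, m_l) with l ≥ 1 and m_l ≥ 5:
n=6 → 1; n=7 → 3; n=8 → 6; n=9 → 10; n=10 → 15.
Total orbitals: 1 + 3 + 6 + 10 + 15 = 35.

35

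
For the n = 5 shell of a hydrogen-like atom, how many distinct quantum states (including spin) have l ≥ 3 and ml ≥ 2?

10

The n = 5 shell has l = 0 through 4; check each.
Contributions: l=3 → 2; l=4 → 3.
Orbitals: 2 + 3 = 5. Each orbital carries two spin states, so 5 × 2 = 10 states.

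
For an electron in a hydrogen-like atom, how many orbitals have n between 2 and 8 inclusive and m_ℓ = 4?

10

Work shell by shell — for each n, count the (ℓ, m_ℓ) pairs that satisfy m_ℓ = 4:
n=5 → 1; n=6 → 2; n=7 → 3; n=8 → 4.
Total orbitals: 1 + 2 + 3 + 4 = 10.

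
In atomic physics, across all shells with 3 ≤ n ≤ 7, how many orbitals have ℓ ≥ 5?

35

Treat each shell separately and count matching orbitals:
n=6 → 11; n=7 → 24.
Total orbitals: 11 + 24 = 35.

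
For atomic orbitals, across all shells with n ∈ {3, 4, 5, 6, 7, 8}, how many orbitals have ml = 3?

15

For each n in the range, tally the orbitals obeying ml = 3:
n=4 → 1; n=5 → 2; n=6 → 3; n=7 → 4; n=8 → 5.
Total orbitals: 1 + 2 + 3 + 4 + 5 = 15.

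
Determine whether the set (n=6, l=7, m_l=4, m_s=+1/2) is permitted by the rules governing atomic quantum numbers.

The orbital quantum number must satisfy 0 ≤ l ≤ n−1. With n = 6 the allowed l values are 0, 1, 2, 3, 4, 5, so l = 7 is out of range.

Invalid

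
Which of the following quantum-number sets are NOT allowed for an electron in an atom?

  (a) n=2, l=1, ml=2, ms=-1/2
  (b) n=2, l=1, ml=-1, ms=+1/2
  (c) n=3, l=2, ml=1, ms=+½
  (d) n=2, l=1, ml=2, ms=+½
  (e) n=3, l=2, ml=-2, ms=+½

(a) and (d)

(a) has |ml| = 2 > l = 1, violating −l ≤ ml ≤ l.
(d) has |ml| = 2 > l = 1, violating −l ≤ ml ≤ l.
The remaining sets (b), (c), (e) satisfy all four rules.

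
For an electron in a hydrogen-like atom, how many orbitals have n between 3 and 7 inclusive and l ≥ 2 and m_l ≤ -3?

Count contributing orbitals for each principal shell:
n=4 → 1; n=5 → 3; n=6 → 6; n=7 → 10.
Total orbitals: 1 + 3 + 6 + 10 = 20.

20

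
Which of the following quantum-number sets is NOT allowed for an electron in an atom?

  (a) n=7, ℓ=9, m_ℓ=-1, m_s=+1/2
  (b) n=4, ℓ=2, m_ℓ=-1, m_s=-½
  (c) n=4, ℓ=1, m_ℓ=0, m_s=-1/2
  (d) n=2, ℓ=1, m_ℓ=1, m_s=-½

(a)

(a) has ℓ = 9 ≥ n = 7, violating 0 ≤ ℓ ≤ n−1.
The remaining sets (b), (c), (d) satisfy all four rules.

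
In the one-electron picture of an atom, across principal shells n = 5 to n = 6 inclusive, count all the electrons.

Shell n has n² orbitals: 5²=25 + 6²=36 = 61 orbitals.
Two spin states per orbital: 2 × 61 = 122 electrons.

122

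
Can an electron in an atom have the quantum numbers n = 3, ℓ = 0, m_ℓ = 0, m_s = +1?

No

The spin quantum number for an electron can only be m_s = +1/2 or −1/2; m_s = +1 is not one of those.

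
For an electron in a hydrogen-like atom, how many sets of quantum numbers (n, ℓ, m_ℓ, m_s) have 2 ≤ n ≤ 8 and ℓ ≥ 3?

Go shell by shell, enumerating (ℓ, m_ℓ) with ℓ ≥ 3:
n=4 → 7; n=5 → 16; n=6 → 27; n=7 → 40; n=8 → 55.
Orbitals: 7 + 16 + 27 + 40 + 55 = 145. Including both spin states (m_s = ±1/2) gives 2 × 145 = 290 states.

290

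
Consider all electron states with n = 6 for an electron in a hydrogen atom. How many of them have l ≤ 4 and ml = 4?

For n = 6, l ranges over 0 … 5.
Contributions: l=4 → 1.
Orbitals: 1. Each orbital carries two spin states, so 1 × 2 = 2 states.

2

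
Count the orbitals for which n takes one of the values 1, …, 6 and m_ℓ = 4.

Treat each shell separately and count matching orbitals:
n=5 → 1; n=6 → 2.
Total orbitals: 1 + 2 = 3.

3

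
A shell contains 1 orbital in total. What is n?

n = 1

n² = 1 ⇒ n = 1.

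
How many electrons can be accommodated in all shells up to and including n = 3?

28

Total orbitals = 1² + 2² + 3² = 14. Doubling for spin gives 28 electrons.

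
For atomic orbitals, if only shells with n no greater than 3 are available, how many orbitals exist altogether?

14

Total orbitals = 1² + 2² + 3² = 14.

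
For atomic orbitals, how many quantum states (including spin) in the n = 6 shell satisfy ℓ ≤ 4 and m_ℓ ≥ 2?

12

The n = 6 shell has ℓ = 0 through 5; check each.
The (ℓ, m_ℓ) pairs meeting ℓ ≤ 4 and m_ℓ ≥ 2 give: ℓ=2 → 1; ℓ=3 → 2; ℓ=4 → 3.
Orbitals: 1 + 2 + 3 = 6. Each orbital carries two spin states, so 6 × 2 = 12 states.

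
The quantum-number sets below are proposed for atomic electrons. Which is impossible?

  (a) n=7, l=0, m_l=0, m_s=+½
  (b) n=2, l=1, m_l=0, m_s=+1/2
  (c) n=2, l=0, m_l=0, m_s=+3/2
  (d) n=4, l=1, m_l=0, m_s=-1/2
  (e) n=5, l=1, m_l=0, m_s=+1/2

(c) has m_s = +3/2, but an electron's spin must be ±1/2.
The remaining sets (a), (b), (d), (e) satisfy all four rules.

(c)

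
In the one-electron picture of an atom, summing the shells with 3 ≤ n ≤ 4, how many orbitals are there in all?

25

Shell n has n² orbitals: 3²=9 + 4²=16 = 25 orbitals.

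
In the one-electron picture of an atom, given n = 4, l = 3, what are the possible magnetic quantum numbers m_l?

-3, -2, -1, 0, 1, 2, 3

m_l takes every integer from −l to +l. With l = 3 that gives the 7 values -3, -2, -1, 0, 1, 2, 3.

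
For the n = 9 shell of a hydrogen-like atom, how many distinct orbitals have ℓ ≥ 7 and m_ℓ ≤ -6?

5

Per ℓ-value: ℓ=7 → 2; ℓ=8 → 3.
Total orbitals: 2 + 3 = 5.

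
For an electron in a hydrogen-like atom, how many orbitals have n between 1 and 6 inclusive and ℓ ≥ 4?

Work shell by shell — for each n, count the (ℓ, m_ℓ) pairs that satisfy ℓ ≥ 4:
n=5 → 9; n=6 → 20.
Total orbitals: 9 + 20 = 29.

29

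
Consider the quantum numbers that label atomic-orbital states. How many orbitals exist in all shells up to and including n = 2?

Total orbitals = 1² + 2² = 5.

5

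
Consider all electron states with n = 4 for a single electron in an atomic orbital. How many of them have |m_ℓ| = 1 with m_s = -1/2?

6

With n = 4 the allowed ℓ are 0, 1, …, 3.
The (ℓ, m_ℓ) pairs meeting |m_ℓ| = 1 give: ℓ=1 → 2; ℓ=2 → 2; ℓ=3 → 2.
Orbitals: 2 + 2 + 2 = 6. With m_s fixed to a single value there is one state per orbital, giving 6 states.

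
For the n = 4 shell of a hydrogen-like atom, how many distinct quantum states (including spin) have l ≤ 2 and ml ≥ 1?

6

Go through l = 0, …, 3 (the values permitted for n = 4).
Contributions: l=1 → 1; l=2 → 2.
Orbitals: 1 + 2 = 3. Each orbital carries two spin states, so 3 × 2 = 6 states.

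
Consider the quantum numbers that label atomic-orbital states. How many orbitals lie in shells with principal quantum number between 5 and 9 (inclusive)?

255

Shell n has n² orbitals: 5²=25 + 6²=36 + 7²=49 + 8²=64 + 9²=81 = 255 orbitals.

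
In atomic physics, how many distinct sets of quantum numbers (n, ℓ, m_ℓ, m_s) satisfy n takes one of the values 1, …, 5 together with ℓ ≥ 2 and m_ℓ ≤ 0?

44

Work shell by shell — for each n, count the (ℓ, m_ℓ) pairs that satisfy ℓ ≥ 2 and m_ℓ ≤ 0:
n=3 → 3; n=4 → 7; n=5 → 12.
Orbitals: 3 + 7 + 12 = 22. Including both spin states (m_s = ±1/2) gives 2 × 22 = 44 states.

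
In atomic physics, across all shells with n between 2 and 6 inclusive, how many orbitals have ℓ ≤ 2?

Go shell by shell, enumerating (ℓ, m_ℓ) with ℓ ≤ 2:
n=2 → 4; n=3 → 9; n=4 → 9; n=5 → 9; n=6 → 9.
Total orbitals: 4 + 9 + 9 + 9 + 9 = 40.

40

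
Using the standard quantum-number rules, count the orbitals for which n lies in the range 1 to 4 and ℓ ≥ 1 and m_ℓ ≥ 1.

Per-shell orbital counts meeting the constraint:
n=2 → 1; n=3 → 3; n=4 → 6.
Total orbitals: 1 + 3 + 6 = 10.

10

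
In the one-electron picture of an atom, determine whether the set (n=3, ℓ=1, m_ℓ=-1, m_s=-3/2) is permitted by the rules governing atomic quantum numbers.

No

The spin quantum number for an electron can only be m_s = +1/2 or −1/2; m_s = -3/2 is not one of those.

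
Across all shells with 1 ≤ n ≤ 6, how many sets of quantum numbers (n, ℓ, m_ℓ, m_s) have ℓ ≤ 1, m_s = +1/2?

Per-shell orbital counts meeting the constraint:
n=1 → 1; n=2 → 4; n=3 → 4; n=4 → 4; n=5 → 4; n=6 → 4.
Orbitals: 1 + 4 + 4 + 4 + 4 + 4 = 21. With m_s fixed to +1/2 there is one state per orbital, so 21 states.

21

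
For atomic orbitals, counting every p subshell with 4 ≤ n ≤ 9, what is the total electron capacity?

36

A p subshell (l = 1) exists for every n ≥ 2, so shells n = 4, 5, 6, 7, 8, 9 each contribute one — 6 subshells.
Since each p subshell holds 2(2·1+1) = 6 electrons, the total is 6 × 6 = 36.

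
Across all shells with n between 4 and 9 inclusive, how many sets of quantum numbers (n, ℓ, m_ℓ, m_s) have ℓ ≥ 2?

Work shell by shell — for each n, count the (ℓ, m_ℓ) pairs that satisfy ℓ ≥ 2:
n=4 → 12; n=5 → 21; n=6 → 32; n=7 → 45; n=8 → 60; n=9 → 77.
Orbitals: 12 + 21 + 32 + 45 + 60 + 77 = 247. Including both spin states (m_s = ±1/2) gives 2 × 247 = 494 states.

494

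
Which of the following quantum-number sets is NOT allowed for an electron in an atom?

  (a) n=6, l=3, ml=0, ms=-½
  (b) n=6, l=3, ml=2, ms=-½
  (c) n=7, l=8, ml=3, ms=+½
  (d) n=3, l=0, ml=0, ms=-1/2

(c)

(c) has l = 8 ≥ n = 7, violating 0 ≤ l ≤ n−1.
The remaining sets (a), (b), (d) satisfy all four rules.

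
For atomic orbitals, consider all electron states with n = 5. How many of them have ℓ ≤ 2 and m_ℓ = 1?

4

With n = 5 the allowed ℓ are 0, 1, …, 4.
Contributions: ℓ=1 → 1; ℓ=2 → 1.
Orbitals: 1 + 1 = 2. Each orbital carries two spin states, so 2 × 2 = 4 states.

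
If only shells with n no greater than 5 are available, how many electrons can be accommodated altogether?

Total orbitals = 1² + 2² + 3² + 4² + 5² = 55. Doubling for spin gives 110 electrons.

110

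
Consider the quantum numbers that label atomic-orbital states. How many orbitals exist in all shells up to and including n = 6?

91

Total orbitals = 1² + 2² + 3² + 4² + 5² + 6² = 91.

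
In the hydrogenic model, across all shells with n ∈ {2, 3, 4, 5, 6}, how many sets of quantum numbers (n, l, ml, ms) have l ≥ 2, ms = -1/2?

70

Work shell by shell — for each n, count the (l, ml) pairs that satisfy l ≥ 2:
n=3 → 5; n=4 → 12; n=5 → 21; n=6 → 32.
Orbitals: 5 + 12 + 21 + 32 = 70. With ms fixed to -1/2 there is one state per orbital, so 70 states.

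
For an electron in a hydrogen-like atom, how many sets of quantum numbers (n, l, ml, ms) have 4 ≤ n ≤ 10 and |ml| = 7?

24

Count contributing orbitals for each principal shell:
n=8 → 2; n=9 → 4; n=10 → 6.
Orbitals: 2 + 4 + 6 = 12. Including both spin states (ms = ±1/2) gives 2 × 12 = 24 states.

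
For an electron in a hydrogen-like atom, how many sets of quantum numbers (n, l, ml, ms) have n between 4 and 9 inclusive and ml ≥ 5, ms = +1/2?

20

Count contributing orbitals for each principal shell:
n=6 → 1; n=7 → 3; n=8 → 6; n=9 → 10.
Orbitals: 1 + 3 + 6 + 10 = 20. With ms fixed to +1/2 there is one state per orbital, so 20 states.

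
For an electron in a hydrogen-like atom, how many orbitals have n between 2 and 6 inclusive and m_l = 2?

10

For each n in the range, tally the orbitals obeying m_l = 2:
n=3 → 1; n=4 → 2; n=5 → 3; n=6 → 4.
Total orbitals: 1 + 2 + 3 + 4 = 10.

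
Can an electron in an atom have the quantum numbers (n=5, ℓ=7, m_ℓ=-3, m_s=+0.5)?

No

The orbital quantum number must satisfy 0 ≤ ℓ ≤ n−1. With n = 5 the allowed ℓ values are 0, 1, 2, 3, 4, so ℓ = 7 is out of range.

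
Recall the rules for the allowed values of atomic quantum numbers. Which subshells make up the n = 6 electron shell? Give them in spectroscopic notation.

For n = 6, l runs from 0 to 5. In spectroscopic notation l = 0,1,2,… ↔ s,p,d,f,g,h,i, so the subshells are 6s, 6p, 6d, 6f, 6g, 6h.

6s, 6p, 6d, 6f, 6g, 6h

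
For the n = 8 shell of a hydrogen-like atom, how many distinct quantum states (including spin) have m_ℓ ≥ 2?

42

The n = 8 shell has ℓ = 0 through 7; check each.
Contributions: ℓ=2 → 1; ℓ=3 → 2; ℓ=4 → 3; ℓ=5 → 4; ℓ=6 → 5; ℓ=7 → 6.
Orbitals: 1 + 2 + 3 + 4 + 5 + 6 = 21. Each orbital carries two spin states, so 21 × 2 = 42 states.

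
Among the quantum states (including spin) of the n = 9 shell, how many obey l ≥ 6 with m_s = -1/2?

With n = 9 the allowed l are 0, 1, …, 8.
Per l-value: l=6 → 13; l=7 → 15; l=8 → 17.
Orbitals: 13 + 15 + 17 = 45. With m_s fixed to a single value there is one state per orbital, giving 45 states.

45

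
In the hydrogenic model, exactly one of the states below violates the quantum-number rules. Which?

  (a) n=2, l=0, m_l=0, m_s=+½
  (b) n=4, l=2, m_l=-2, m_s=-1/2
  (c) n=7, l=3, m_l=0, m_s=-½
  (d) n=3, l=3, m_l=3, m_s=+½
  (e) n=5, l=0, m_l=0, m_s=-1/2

(d)

(d) has l = 3 ≥ n = 3, violating 0 ≤ l ≤ n−1.
The remaining sets (a), (b), (c), (e) satisfy all four rules.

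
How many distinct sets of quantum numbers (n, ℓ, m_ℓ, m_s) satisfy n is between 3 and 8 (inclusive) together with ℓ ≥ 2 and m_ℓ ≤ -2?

Work shell by shell — for each n, count the (ℓ, m_ℓ) pairs that satisfy ℓ ≥ 2 and m_ℓ ≤ -2:
n=3 → 1; n=4 → 3; n=5 → 6; n=6 → 10; n=7 → 15; n=8 → 21.
Orbitals: 1 + 3 + 6 + 10 + 15 + 21 = 56. Including both spin states (m_s = ±1/2) gives 2 × 56 = 112 states.

112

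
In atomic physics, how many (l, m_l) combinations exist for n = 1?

1

The n = 1 shell contains n² = 1² = 1 orbital.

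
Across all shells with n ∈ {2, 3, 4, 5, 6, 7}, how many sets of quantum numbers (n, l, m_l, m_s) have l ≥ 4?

124

Work shell by shell — for each n, count the (l, m_l) pairs that satisfy l ≥ 4:
n=5 → 9; n=6 → 20; n=7 → 33.
Orbitals: 9 + 20 + 33 = 62. Including both spin states (m_s = ±1/2) gives 2 × 62 = 124 states.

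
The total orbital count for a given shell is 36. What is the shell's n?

n = 6

n² = 36 ⇒ n = 6.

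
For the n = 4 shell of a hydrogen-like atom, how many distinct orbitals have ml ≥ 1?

Go through l = 0, …, 3 (the values permitted for n = 4).
The (l, ml) pairs meeting ml ≥ 1 give: l=1 → 1; l=2 → 2; l=3 → 3.
Total orbitals: 1 + 2 + 3 = 6.

6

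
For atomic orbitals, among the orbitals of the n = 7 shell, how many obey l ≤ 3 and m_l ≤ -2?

3

For n = 7, l ranges over 0 … 6.
Contributions: l=2 → 1; l=3 → 2.
Total orbitals: 1 + 2 = 3.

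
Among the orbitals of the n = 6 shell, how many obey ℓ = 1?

3

Go through ℓ = 0, …, 5 (the values permitted for n = 6).
Contributions: ℓ=1 → 3.
Total orbitals: 3.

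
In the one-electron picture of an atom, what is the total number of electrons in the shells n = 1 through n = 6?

182

Shell n has n² orbitals: 1²=1 + 2²=4 + 3²=9 + 4²=16 + 5²=25 + 6²=36 = 91 orbitals.
Two spin states per orbital: 2 × 91 = 182 electrons.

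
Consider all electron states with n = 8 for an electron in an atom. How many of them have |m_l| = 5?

The (l, m_l) pairs meeting |m_l| = 5 give: l=5 → 2; l=6 → 2; l=7 → 2.
Orbitals: 2 + 2 + 2 = 6. Each orbital carries two spin states, so 6 × 2 = 12 states.

12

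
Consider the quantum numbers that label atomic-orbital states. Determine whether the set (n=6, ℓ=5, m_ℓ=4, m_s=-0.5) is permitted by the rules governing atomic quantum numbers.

Allowed

n = 6 is a positive integer. ℓ = 5 satisfies 0 ≤ ℓ ≤ n−1 = 5. m_ℓ = 4 lies in the range −ℓ … +ℓ (here −5 … 5). m_s = -1/2 is one of ±1/2.
All four constraints are satisfied.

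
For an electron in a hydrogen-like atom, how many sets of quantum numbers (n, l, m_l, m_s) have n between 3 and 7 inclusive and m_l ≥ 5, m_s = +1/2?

For each n in the range, tally the orbitals obeying m_l ≥ 5:
n=6 → 1; n=7 → 3.
Orbitals: 1 + 3 = 4. With m_s fixed to +1/2 there is one state per orbital, so 4 states.

4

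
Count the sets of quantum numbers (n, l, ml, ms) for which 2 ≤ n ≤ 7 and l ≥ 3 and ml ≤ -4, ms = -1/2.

Count contributing orbitals for each principal shell:
n=5 → 1; n=6 → 3; n=7 → 6.
Orbitals: 1 + 3 + 6 = 10. With ms fixed to -1/2 there is one state per orbital, so 10 states.

10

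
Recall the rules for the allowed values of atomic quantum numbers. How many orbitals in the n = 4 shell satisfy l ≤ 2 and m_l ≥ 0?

6

Orbitals with l ≤ 2 and m_l ≥ 0, by l: l=0 → 1; l=1 → 2; l=2 → 3.
Total orbitals: 1 + 2 + 3 = 6.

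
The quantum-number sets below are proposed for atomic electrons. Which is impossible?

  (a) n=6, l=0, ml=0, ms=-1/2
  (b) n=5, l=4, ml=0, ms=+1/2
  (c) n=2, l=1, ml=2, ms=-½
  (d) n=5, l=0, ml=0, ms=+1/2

(c)

(c) has |ml| = 2 > l = 1, violating −l ≤ ml ≤ l.
The remaining sets (a), (b), (d) satisfy all four rules.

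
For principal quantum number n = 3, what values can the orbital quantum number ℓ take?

ℓ is an integer with 0 ≤ ℓ ≤ n−1, so for n = 3: ℓ = 0, 1, 2.

0, 1, 2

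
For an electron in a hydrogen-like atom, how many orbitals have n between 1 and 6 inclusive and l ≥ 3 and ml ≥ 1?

22

Treat each shell separately and count matching orbitals:
n=4 → 3; n=5 → 7; n=6 → 12.
Total orbitals: 3 + 7 + 12 = 22.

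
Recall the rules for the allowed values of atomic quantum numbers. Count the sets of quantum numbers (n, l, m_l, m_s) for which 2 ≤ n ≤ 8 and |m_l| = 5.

24

Treat each shell separately and count matching orbitals:
n=6 → 2; n=7 → 4; n=8 → 6.
Orbitals: 2 + 4 + 6 = 12. Including both spin states (m_s = ±1/2) gives 2 × 12 = 24 states.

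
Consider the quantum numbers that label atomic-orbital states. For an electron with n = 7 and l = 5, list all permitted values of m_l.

-5, -4, -3, -2, -1, 0, 1, 2, 3, 4, 5

m_l takes every integer from −l to +l. With l = 5 that gives the 11 values -5, -4, -3, -2, -1, 0, 1, 2, 3, 4, 5.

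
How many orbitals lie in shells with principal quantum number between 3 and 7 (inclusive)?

135

Shell n has n² orbitals: 3²=9 + 4²=16 + 5²=25 + 6²=36 + 7²=49 = 135 orbitals.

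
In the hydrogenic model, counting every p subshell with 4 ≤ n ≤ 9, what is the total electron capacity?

36

A p subshell (l = 1) exists for every n ≥ 2, so shells n = 4, 5, 6, 7, 8, 9 each contribute one — 6 subshells.
Since each p subshell holds 2(2·1+1) = 6 electrons, the total is 6 × 6 = 36.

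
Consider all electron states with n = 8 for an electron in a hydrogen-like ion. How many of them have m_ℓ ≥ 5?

12

The n = 8 shell has ℓ = 0 through 7; check each.
Contributions: ℓ=5 → 1; ℓ=6 → 2; ℓ=7 → 3.
Orbitals: 1 + 2 + 3 = 6. Each orbital carries two spin states, so 6 × 2 = 12 states.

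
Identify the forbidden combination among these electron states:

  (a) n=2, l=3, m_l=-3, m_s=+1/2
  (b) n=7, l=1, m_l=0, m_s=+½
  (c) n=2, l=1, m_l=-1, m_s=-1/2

(a) has l = 3 ≥ n = 2, violating 0 ≤ l ≤ n−1.
The remaining sets (b), (c) satisfy all four rules.

(a)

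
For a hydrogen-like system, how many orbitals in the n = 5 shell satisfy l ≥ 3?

Go through l = 0, …, 4 (the values permitted for n = 5).
Contributions: l=3 → 7; l=4 → 9.
Total orbitals: 7 + 9 = 16.

16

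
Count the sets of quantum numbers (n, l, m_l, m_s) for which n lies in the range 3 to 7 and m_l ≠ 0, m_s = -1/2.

110

Count contributing orbitals for each principal shell:
n=3 → 6; n=4 → 12; n=5 → 20; n=6 → 30; n=7 → 42.
Orbitals: 6 + 12 + 20 + 30 + 42 = 110. With m_s fixed to -1/2 there is one state per orbital, so 110 states.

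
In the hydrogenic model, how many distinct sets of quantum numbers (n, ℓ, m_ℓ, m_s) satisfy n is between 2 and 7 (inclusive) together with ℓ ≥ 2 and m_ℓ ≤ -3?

Treat each shell separately and count matching orbitals:
n=4 → 1; n=5 → 3; n=6 → 6; n=7 → 10.
Orbitals: 1 + 3 + 6 + 10 = 20. Including both spin states (m_s = ±1/2) gives 2 × 20 = 40 states.

40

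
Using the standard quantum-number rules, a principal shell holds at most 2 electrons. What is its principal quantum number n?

n = 1

2n² = 2 ⇒ n² = 1 ⇒ n = 1.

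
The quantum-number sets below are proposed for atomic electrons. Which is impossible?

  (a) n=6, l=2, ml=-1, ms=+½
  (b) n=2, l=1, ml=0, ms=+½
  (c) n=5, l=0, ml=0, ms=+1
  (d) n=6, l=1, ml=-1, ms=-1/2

(c)

(c) has ms = +1, but an electron's spin must be ±1/2.
The remaining sets (a), (b), (d) satisfy all four rules.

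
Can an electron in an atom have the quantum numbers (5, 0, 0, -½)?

n = 5 is a positive integer. ℓ = 0 satisfies 0 ≤ ℓ ≤ n−1 = 4. m_ℓ = 0 lies in the range −ℓ … +ℓ (here 0). m_s = -1/2 is one of ±1/2.
All four constraints are satisfied.

Yes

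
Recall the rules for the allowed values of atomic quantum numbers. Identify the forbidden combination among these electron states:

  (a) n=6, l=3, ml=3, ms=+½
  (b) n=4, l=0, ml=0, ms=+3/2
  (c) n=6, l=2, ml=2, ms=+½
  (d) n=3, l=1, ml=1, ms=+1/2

(b)

(b) has ms = +3/2, but an electron's spin must be ±1/2.
The remaining sets (a), (c), (d) satisfy all four rules.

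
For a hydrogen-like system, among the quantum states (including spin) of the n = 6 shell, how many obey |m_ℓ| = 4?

8

Go through ℓ = 0, …, 5 (the values permitted for n = 6).
The (ℓ, m_ℓ) pairs meeting |m_ℓ| = 4 give: ℓ=4 → 2; ℓ=5 → 2.
Orbitals: 2 + 2 = 4. Each orbital carries two spin states, so 4 × 2 = 8 states.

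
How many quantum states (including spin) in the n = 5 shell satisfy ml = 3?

Go through l = 0, …, 4 (the values permitted for n = 5).
Contributions: l=3 → 1; l=4 → 1.
Orbitals: 1 + 1 = 2. Each orbital carries two spin states, so 2 × 2 = 4 states.

4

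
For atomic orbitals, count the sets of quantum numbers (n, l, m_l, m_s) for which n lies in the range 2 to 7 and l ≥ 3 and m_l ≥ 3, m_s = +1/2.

Treat each shell separately and count matching orbitals:
n=4 → 1; n=5 → 3; n=6 → 6; n=7 → 10.
Orbitals: 1 + 3 + 6 + 10 = 20. With m_s fixed to +1/2 there is one state per orbital, so 20 states.

20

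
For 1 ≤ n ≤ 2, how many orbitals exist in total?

Total orbitals = 1² + 2² = 5.

5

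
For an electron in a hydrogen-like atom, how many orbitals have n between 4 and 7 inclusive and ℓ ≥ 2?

Treat each shell separately and count matching orbitals:
n=4 → 12; n=5 → 21; n=6 → 32; n=7 → 45.
Total orbitals: 12 + 21 + 32 + 45 = 110.

110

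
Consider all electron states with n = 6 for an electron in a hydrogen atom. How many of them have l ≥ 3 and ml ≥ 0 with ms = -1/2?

15

Go through l = 0, …, 5 (the values permitted for n = 6).
The (l, ml) pairs meeting l ≥ 3 and ml ≥ 0 give: l=3 → 4; l=4 → 5; l=5 → 6.
Orbitals: 4 + 5 + 6 = 15. With ms fixed to a single value there is one state per orbital, giving 15 states.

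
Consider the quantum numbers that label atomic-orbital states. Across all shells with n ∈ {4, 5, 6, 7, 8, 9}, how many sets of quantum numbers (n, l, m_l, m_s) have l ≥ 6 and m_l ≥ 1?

Treat each shell separately and count matching orbitals:
n=7 → 6; n=8 → 13; n=9 → 21.
Orbitals: 6 + 13 + 21 = 40. Including both spin states (m_s = ±1/2) gives 2 × 40 = 80 states.

80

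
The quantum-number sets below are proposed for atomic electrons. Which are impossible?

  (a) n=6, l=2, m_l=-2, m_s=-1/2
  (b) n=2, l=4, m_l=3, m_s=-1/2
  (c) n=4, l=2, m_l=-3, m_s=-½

(b) and (c)

(b) has l = 4 ≥ n = 2, violating 0 ≤ l ≤ n−1.
(c) has |m_l| = 3 > l = 2, violating −l ≤ m_l ≤ l.
The remaining set (a) satisfies all four rules.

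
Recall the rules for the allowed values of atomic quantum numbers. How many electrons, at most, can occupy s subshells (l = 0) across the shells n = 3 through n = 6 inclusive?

8

An s subshell (l = 0) exists for every n ≥ 1, so shells n = 3, 4, 5, 6 each contribute one — 4 subshells.
Since each s subshell holds 2(2·0+1) = 2 electrons, the total is 4 × 2 = 8.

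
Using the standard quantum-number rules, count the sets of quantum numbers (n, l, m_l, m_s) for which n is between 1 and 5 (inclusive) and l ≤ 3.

For each n in the range, tally the orbitals obeying l ≤ 3:
n=1 → 1; n=2 → 4; n=3 → 9; n=4 → 16; n=5 → 16.
Orbitals: 1 + 4 + 9 + 16 + 16 = 46. Including both spin states (m_s = ±1/2) gives 2 × 46 = 92 states.

92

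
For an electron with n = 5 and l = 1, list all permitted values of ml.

-1, 0, 1

ml takes every integer from −l to +l. With l = 1 that gives the 3 values -1, 0, 1.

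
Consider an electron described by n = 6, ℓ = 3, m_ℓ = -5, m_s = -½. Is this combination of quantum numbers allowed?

Invalid

The magnetic quantum number must satisfy −ℓ ≤ m_ℓ ≤ ℓ. With ℓ = 3, m_ℓ can only be -3, -2, -1, 0, 1, 2, 3, so m_ℓ = -5 is forbidden.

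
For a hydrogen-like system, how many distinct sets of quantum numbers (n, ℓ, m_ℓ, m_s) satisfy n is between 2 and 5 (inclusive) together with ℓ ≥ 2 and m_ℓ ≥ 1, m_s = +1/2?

16

Treat each shell separately and count matching orbitals:
n=3 → 2; n=4 → 5; n=5 → 9.
Orbitals: 2 + 5 + 9 = 16. With m_s fixed to +1/2 there is one state per orbital, so 16 states.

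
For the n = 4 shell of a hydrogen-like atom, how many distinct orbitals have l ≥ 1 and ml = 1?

For n = 4, l ranges over 0 … 3.
Per l-value: l=1 → 1; l=2 → 1; l=3 → 1.
Total orbitals: 1 + 1 + 1 = 3.

3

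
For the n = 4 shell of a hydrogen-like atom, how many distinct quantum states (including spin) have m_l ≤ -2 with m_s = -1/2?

3

Go through l = 0, …, 3 (the values permitted for n = 4).
Contributions: l=2 → 1; l=3 → 2.
Orbitals: 1 + 2 = 3. With m_s fixed to a single value there is one state per orbital, giving 3 states.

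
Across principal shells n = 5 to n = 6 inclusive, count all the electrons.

122

Shell n has n² orbitals: 5²=25 + 6²=36 = 61 orbitals.
Two spin states per orbital: 2 × 61 = 122 electrons.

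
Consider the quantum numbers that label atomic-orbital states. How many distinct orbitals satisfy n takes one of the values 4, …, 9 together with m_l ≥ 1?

116

Treat each shell separately and count matching orbitals:
n=4 → 6; n=5 → 10; n=6 → 15; n=7 → 21; n=8 → 28; n=9 → 36.
Total orbitals: 6 + 10 + 15 + 21 + 28 + 36 = 116.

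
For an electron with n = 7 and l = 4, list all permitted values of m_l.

m_l takes every integer from −l to +l. With l = 4 that gives the 9 values -4, -3, -2, -1, 0, 1, 2, 3, 4.

-4, -3, -2, -1, 0, 1, 2, 3, 4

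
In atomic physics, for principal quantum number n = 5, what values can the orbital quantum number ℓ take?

ℓ is an integer with 0 ≤ ℓ ≤ n−1, so for n = 5: ℓ = 0, 1, 2, 3, 4.

0, 1, 2, 3, 4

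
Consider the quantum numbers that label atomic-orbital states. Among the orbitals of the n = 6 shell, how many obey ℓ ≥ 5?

11

Contributions: ℓ=5 → 11.
Total orbitals: 11.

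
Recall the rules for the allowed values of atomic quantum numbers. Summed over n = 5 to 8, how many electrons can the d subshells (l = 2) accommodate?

40

A d subshell (l = 2) exists for every n ≥ 3, so shells n = 5, 6, 7, 8 each contribute one — 4 subshells.
Since each d subshell holds 2(2·2+1) = 10 electrons, the total is 4 × 10 = 40.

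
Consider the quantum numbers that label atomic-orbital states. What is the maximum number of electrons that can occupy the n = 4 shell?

32

A shell holds 2n² electrons: 2 × 4² = 2 × 16 = 32.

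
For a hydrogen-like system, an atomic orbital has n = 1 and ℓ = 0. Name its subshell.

1s

ℓ = 0 corresponds to the letter 's', so the subshell is 1s.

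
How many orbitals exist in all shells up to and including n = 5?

Total orbitals = 1² + 2² + 3² + 4² + 5² = 55.

55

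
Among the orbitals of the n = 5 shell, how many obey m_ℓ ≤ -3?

Contributions: ℓ=3 → 1; ℓ=4 → 2.
Total orbitals: 1 + 2 = 3.

3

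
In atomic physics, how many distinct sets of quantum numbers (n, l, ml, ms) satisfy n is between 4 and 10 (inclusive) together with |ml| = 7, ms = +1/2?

Go shell by shell, enumerating (l, ml) with |ml| = 7:
n=8 → 2; n=9 → 4; n=10 → 6.
Orbitals: 2 + 4 + 6 = 12. With ms fixed to +1/2 there is one state per orbital, so 12 states.

12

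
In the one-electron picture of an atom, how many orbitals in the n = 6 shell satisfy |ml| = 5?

Go through l = 0, …, 5 (the values permitted for n = 6).
Per l-value: l=5 → 2.
Total orbitals: 2.

2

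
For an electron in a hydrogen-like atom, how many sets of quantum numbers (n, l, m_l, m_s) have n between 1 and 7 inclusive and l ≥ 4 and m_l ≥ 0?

Count contributing orbitals for each principal shell:
n=5 → 5; n=6 → 11; n=7 → 18.
Orbitals: 5 + 11 + 18 = 34. Including both spin states (m_s = ±1/2) gives 2 × 34 = 68 states.

68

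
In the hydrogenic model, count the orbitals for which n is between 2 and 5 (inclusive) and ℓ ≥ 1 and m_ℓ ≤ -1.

20

Go shell by shell, enumerating (ℓ, m_ℓ) with ℓ ≥ 1 and m_ℓ ≤ -1:
n=2 → 1; n=3 → 3; n=4 → 6; n=5 → 10.
Total orbitals: 1 + 3 + 6 + 10 = 20.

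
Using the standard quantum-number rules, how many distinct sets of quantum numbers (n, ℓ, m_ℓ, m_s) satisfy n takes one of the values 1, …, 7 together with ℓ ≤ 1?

Go shell by shell, enumerating (ℓ, m_ℓ) with ℓ ≤ 1:
n=1 → 1; n=2 → 4; n=3 → 4; n=4 → 4; n=5 → 4; n=6 → 4; n=7 → 4.
Orbitals: 1 + 4 + 4 + 4 + 4 + 4 + 4 = 25. Including both spin states (m_s = ±1/2) gives 2 × 25 = 50 states.

50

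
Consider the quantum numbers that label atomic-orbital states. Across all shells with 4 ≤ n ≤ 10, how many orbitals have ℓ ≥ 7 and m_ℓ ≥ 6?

Work shell by shell — for each n, count the (ℓ, m_ℓ) pairs that satisfy ℓ ≥ 7 and m_ℓ ≥ 6:
n=8 → 2; n=9 → 5; n=10 → 9.
Total orbitals: 2 + 5 + 9 = 16.

16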